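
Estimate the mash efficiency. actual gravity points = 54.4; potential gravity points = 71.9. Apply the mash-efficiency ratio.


efficiency = actual / potential × 100
efficiency = 54.4 / 71.9 × 100

75.6606 %


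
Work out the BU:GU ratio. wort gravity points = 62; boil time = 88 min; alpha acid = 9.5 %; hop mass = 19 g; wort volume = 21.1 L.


U = 1.65·0.000125^(GP/1000)·(1−e^(−0.04t))/4.15;  IBU = (α/100)·m·U·1000/V;  BU:GU = IBU/GP
U = 1.65·0.000125^(62/1000)·(1−e^(−0.04·88))/4.15 = 0.2210
IBU = (9.5/100)·19·0.2210·1000/21.1 = 18.9056
BU:GU = 18.9056/62

0.3049


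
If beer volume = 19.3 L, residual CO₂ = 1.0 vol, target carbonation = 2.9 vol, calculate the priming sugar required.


sugar = (target − residual)·4.0·V
sugar = (2.9 − 1.0)·4.0·19.3

146.6800 g


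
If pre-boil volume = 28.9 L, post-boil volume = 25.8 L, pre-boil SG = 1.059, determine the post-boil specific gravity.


SG_post = 1 + (SG_pre − 1)·V_pre/V_post
pts_pre = (1.059 − 1)·1000 = 59.0000
pts_post = 59.0000·28.9/25.8 = 66.0891
SG_post = 1 + 66.0891/1000

1.0661


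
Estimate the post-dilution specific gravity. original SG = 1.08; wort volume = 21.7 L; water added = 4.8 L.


SG_new = 1 + (SG_old − 1)·V_old/(V_old + V_water)
pts = (1.08 − 1)·1000·21.7/(21.7 + 4.8) = 65.5094
SG_new = 1 + 65.5094/1000

1.0655


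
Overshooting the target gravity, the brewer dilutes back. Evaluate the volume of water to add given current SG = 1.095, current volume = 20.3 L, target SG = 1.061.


V_water = V·((SG_curr − 1)/(SG_target − 1) − 1)
V_water = 20.3·((1.095 − 1)/(1.061 − 1) − 1)

11.3148 L


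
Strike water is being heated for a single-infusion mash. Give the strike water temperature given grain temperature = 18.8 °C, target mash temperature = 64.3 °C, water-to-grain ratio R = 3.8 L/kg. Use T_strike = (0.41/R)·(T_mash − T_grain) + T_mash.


T_strike = (0.41/3.8)·(64.3 − 18.8) + 64.3

69.2092 °C


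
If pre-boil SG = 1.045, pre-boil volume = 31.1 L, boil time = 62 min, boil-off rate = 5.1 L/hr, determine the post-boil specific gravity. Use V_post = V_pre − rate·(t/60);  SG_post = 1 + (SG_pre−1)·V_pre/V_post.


V_post = 31.1 − 5.1·(62/60) = 25.8300
SG_post = 1 + (1.045 − 1)·31.1/25.8300

1.0542


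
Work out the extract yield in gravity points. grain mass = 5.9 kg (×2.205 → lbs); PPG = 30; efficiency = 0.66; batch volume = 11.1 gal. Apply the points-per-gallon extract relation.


points = lbs × PPG × eff / vol
lbs = 5.9 × 2.205 = 13.0095
points = 13.0095 × 30 × 0.66 / 11.1

23.2061 points


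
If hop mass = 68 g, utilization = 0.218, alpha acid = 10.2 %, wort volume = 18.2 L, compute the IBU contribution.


IBU = (α/100)·mass·U·1000 / V
IBU = (10.2/100)·68·0.218·1000 / 18.2

83.0796 IBU


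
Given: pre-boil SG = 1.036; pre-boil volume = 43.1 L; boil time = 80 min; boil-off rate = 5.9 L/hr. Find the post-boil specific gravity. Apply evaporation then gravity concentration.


V_post = V_pre − rate·(t/60);  SG_post = 1 + (SG_pre−1)·V_pre/V_post
V_post = 43.1 − 5.9·(80/60) = 35.2333
SG_post = 1 + (1.036 − 1)·43.1/35.2333

1.0440


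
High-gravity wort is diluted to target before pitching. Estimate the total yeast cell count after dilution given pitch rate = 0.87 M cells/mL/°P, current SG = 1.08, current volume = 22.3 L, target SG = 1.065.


V_w = V·((SG_c−1)/(SG_t−1)−1);  °P = 259 − 259/SG_t;  cells = rate·(V+V_w)·°P
V_w = 22.3·((1.08−1)/(1.065−1)−1) = 5.1462
V_final = 22.3 + 5.1462 = 27.4462
°P = 259 − 259/1.065 = 15.8075
cells = 0.87·27.4462·15.8075

377.4542 billion cells


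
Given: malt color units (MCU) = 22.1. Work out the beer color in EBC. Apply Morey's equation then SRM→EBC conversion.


SRM = 1.4922·MCU^0.6859;  EBC = SRM·1.97
SRM = 1.4922·22.1^0.6859 = 12.4723
EBC = 12.4723·1.97

24.5704 EBC


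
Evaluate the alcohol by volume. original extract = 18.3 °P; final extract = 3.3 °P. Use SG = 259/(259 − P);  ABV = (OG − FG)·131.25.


OG = 259/(259 − 18.3) = 1.0760
FG = 259/(259 − 3.3) = 1.0129
ABV = (1.0760 − 1.0129)·131.25

8.2848 % ABV


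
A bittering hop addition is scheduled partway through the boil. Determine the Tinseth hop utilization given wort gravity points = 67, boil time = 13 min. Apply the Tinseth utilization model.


U = 1.65·0.000125^(GP/1000) · (1 − e^(−0.04·t))/4.15
bigness = 1.65·0.000125^(67/1000) = 0.9036
boil_factor = (1 − e^(−0.04·13))/4.15 = 0.0977
U = 0.9036 · 0.0977

0.0883


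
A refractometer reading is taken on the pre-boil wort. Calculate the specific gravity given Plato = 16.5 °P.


SG = 259/(259 − P)
SG = 259/(259 − 16.5)

1.0680


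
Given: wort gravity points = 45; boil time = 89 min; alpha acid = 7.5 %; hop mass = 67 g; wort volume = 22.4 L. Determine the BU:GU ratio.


U = 1.65·0.000125^(GP/1000)·(1−e^(−0.04t))/4.15;  IBU = (α/100)·m·U·1000/V;  BU:GU = IBU/GP
U = 1.65·0.000125^(45/1000)·(1−e^(−0.04·89))/4.15 = 0.2578
IBU = (7.5/100)·67·0.2578·1000/22.4 = 57.8302
BU:GU = 57.8302/45

1.2851


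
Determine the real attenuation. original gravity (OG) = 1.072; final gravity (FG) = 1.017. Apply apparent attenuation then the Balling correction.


AA = (OG−FG)/(OG−1)·100;  RA = AA·0.8192
AA = (1.072 − 1.017)/(1.072 − 1)·100 = 76.3889
RA = 76.3889·0.8192

62.5778 %


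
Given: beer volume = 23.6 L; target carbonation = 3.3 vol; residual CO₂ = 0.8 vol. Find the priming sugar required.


sugar = (target − residual)·4.0·V
sugar = (3.3 − 0.8)·4.0·23.6

236.0000 g


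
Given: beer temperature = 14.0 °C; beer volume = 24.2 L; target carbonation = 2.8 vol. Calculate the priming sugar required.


residual = 14.695·(0.01821 + 0.09011·e^(−0.04·T));  sugar = (target − residual)·4.0·V
residual = 14.695·(0.01821 + 0.09011·e^(−0.04·14.0)) = 1.0240
sugar = (2.8 − 1.0240)·4.0·24.2

171.9195 g


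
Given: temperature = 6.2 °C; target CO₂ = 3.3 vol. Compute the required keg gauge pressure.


psi = vols/(0.01821 + 0.09011·e^(−0.04·T)) − 14.695
psi = 3.3/(0.01821 + 0.09011·e^(−0.04·6.2)) − 14.695

22.5812 psi


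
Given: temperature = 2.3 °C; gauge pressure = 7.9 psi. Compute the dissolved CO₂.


vols = (P + 14.695)·(0.01821 + 0.09011·e^(−0.04·T))
vols = (7.9 + 14.695)·(0.01821 + 0.09011·e^(−0.04·2.3))

2.2685 volumes


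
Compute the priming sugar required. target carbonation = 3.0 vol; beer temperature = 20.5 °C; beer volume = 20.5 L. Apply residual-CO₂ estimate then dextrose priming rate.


residual = 14.695·(0.01821 + 0.09011·e^(−0.04·T));  sugar = (target − residual)·4.0·V
residual = 14.695·(0.01821 + 0.09011·e^(−0.04·20.5)) = 0.8508
sugar = (3.0 − 0.8508)·4.0·20.5

176.2343 g


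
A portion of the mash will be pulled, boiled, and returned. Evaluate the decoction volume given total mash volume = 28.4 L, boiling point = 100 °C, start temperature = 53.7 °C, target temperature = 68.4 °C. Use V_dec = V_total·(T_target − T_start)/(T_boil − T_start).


V_dec = 28.4·(68.4 − 53.7)/(100 − 53.7)

9.0168 L


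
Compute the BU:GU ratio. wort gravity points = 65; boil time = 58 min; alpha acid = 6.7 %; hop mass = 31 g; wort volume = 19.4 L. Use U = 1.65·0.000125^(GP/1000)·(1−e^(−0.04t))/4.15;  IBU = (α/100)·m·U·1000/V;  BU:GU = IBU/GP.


U = 1.65·0.000125^(65/1000)·(1−e^(−0.04·58))/4.15 = 0.1999
IBU = (6.7/100)·31·0.1999·1000/19.4 = 21.4015
BU:GU = 21.4015/65

0.3293


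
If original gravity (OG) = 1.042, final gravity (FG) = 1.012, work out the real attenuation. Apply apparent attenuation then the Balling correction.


AA = (OG−FG)/(OG−1)·100;  RA = AA·0.8192
AA = (1.042 − 1.012)/(1.042 − 1)·100 = 71.4286
RA = 71.4286·0.8192

58.5143 %


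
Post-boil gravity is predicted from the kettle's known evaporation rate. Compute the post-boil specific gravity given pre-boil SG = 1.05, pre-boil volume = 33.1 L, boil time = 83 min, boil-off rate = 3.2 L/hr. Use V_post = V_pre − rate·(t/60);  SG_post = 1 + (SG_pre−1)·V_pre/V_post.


V_post = 33.1 − 3.2·(83/60) = 28.6733
SG_post = 1 + (1.05 − 1)·33.1/28.6733

1.0577


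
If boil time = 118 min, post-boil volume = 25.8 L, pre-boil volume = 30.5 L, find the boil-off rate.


rate = (V_pre − V_post) / (t_min/60)
rate = (30.5 − 25.8) / (118/60)

2.3898 L/hr


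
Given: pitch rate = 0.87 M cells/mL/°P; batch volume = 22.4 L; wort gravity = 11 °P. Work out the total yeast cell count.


cells (billions) = rate · V_L · °P
cells = 0.87 · 22.4 · 11

214.3680 billion cells


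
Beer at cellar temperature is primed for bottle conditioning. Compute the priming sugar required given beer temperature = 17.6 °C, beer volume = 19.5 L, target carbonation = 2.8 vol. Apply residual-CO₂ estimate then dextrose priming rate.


residual = 14.695·(0.01821 + 0.09011·e^(−0.04·T));  sugar = (target − residual)·4.0·V
residual = 14.695·(0.01821 + 0.09011·e^(−0.04·17.6)) = 0.9225
sugar = (2.8 − 0.9225)·4.0·19.5

146.4425 g


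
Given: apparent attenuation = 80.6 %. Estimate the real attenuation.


RA = AA · 0.8192
RA = 80.6 · 0.8192

66.0275 %


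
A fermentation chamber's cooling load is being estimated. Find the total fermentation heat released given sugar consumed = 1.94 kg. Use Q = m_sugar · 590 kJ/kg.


Q = 1.94 · 590

1144.6000 kJ


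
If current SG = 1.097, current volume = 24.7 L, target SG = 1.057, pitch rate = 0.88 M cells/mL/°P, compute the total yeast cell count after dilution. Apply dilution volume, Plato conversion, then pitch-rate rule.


V_w = V·((SG_c−1)/(SG_t−1)−1);  °P = 259 − 259/SG_t;  cells = rate·(V+V_w)·°P
V_w = 24.7·((1.097−1)/(1.057−1)−1) = 17.3333
V_final = 24.7 + 17.3333 = 42.0333
°P = 259 − 259/1.057 = 13.9669
cells = 0.88·42.0333·13.9669

516.6259 billion cells


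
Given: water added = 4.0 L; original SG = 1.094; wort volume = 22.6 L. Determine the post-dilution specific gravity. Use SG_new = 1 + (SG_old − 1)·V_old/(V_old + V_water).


pts = (1.094 − 1)·1000·22.6/(22.6 + 4.0) = 79.8647
SG_new = 1 + 79.8647/1000

1.0799


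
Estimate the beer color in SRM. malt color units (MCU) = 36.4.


SRM = 1.4922 · MCU^0.6859
SRM = 1.4922 · 36.4^0.6859

17.5625 SRM


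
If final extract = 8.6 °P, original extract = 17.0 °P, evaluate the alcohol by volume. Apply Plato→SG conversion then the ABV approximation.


SG = 259/(259 − P);  ABV = (OG − FG)·131.25
OG = 259/(259 − 17.0) = 1.0702
FG = 259/(259 − 8.6) = 1.0343
ABV = (1.0702 − 1.0343)·131.25

4.7123 % ABV


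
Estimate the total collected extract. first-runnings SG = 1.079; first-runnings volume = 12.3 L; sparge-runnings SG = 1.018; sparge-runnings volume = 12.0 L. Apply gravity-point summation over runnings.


total = Σ (SG_i − 1)·1000·V_i
first = (1.079 − 1)·1000·12.3 = 971.7000
sparge = (1.018 − 1)·1000·12.0 = 216.0000
total = 971.7000 + 216.0000

1187.7000 gravity·L


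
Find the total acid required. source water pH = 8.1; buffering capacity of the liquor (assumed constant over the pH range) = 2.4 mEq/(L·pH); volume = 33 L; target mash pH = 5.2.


acid = buffering capacity · (pH_source − pH_target) · V
acid = 2.4 · (8.1 − 5.2) · 33

229.6800 mEq


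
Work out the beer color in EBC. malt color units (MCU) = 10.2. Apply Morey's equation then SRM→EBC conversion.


SRM = 1.4922·MCU^0.6859;  EBC = SRM·1.97
SRM = 1.4922·10.2^0.6859 = 7.3388
EBC = 7.3388·1.97

14.4575 EBC


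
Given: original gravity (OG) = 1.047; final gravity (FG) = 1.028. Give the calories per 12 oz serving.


ABW = (OG−FG)·131.25·0.79/FG;  °P = 259 − 259/SG (for OG→OE and FG→AE);  RE = 0.1808·OE + 0.8192·AE;  Cal = (6.9·ABW + 4·(RE−0.1))·FG·3.55
ABW = (1.047 − 1.028)·131.25·0.79/1.028 = 1.9164
OE = 259 − 259/1.047 = 11.6266 °P
AE = 259 − 259/1.028 = 7.0545 °P
RE = 0.1808·11.6266 + 0.8192·7.0545 = 7.8811 °P
Cal = (6.9·1.9164 + 4·(7.8811−0.1))·1.028·3.55

161.8422 kcal


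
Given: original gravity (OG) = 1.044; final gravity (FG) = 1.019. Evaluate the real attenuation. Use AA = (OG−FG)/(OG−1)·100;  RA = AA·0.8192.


AA = (1.044 − 1.019)/(1.044 − 1)·100 = 56.8182
RA = 56.8182·0.8192

46.5455 %


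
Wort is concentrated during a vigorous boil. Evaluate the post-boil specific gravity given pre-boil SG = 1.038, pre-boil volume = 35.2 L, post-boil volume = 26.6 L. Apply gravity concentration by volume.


SG_post = 1 + (SG_pre − 1)·V_pre/V_post
pts_pre = (1.038 − 1)·1000 = 38.0000
pts_post = 38.0000·35.2/26.6 = 50.2857
SG_post = 1 + 50.2857/1000

1.0503


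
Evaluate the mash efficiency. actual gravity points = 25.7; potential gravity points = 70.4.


efficiency = actual / potential × 100
efficiency = 25.7 / 70.4 × 100

36.5057 %


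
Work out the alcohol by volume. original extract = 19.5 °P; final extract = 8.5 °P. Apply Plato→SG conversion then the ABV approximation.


SG = 259/(259 − P);  ABV = (OG − FG)·131.25
OG = 259/(259 − 19.5) = 1.0814
FG = 259/(259 − 8.5) = 1.0339
ABV = (1.0814 − 1.0339)·131.25

6.2327 % ABV


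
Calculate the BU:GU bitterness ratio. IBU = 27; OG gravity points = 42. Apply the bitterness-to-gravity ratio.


BU:GU = IBU / OG_points
BU:GU = 27 / 42

0.6429


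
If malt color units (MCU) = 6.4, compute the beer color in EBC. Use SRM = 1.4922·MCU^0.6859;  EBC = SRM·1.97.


SRM = 1.4922·6.4^0.6859 = 5.3307
EBC = 5.3307·1.97

10.5015 EBC


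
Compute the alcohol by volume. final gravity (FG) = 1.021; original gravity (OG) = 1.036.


ABV = (OG − FG) · 131.25
ABV = (1.036 − 1.021) · 131.25

1.9688 % ABV


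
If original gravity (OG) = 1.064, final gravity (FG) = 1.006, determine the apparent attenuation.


AA = (OG − FG)/(OG − 1) · 100
AA = (1.064 − 1.006)/(1.064 − 1) · 100

90.6250 %


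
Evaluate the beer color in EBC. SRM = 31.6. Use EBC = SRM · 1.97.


EBC = 31.6 · 1.97

62.2520 EBC


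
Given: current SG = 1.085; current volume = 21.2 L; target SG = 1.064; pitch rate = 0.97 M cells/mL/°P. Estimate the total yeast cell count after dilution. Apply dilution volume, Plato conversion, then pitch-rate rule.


V_w = V·((SG_c−1)/(SG_t−1)−1);  °P = 259 − 259/SG_t;  cells = rate·(V+V_w)·°P
V_w = 21.2·((1.085−1)/(1.064−1)−1) = 6.9562
V_final = 21.2 + 6.9562 = 28.1562
°P = 259 − 259/1.064 = 15.5789
cells = 0.97·28.1562·15.5789

425.4854 billion cells


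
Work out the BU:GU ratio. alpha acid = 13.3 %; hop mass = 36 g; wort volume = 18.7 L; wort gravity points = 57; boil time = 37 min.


U = 1.65·0.000125^(GP/1000)·(1−e^(−0.04t))/4.15;  IBU = (α/100)·m·U·1000/V;  BU:GU = IBU/GP
U = 1.65·0.000125^(57/1000)·(1−e^(−0.04·37))/4.15 = 0.1840
IBU = (13.3/100)·36·0.1840·1000/18.7 = 47.1079
BU:GU = 47.1079/57

0.8265


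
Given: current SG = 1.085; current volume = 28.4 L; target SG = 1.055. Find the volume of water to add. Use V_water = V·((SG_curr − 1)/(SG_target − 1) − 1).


V_water = 28.4·((1.085 − 1)/(1.055 − 1) − 1)

15.4909 L


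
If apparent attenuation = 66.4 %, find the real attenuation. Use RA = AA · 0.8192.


RA = 66.4 · 0.8192

54.3949 %


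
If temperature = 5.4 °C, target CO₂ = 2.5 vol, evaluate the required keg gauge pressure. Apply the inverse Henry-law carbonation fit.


psi = vols/(0.01821 + 0.09011·e^(−0.04·T)) − 14.695
psi = 2.5/(0.01821 + 0.09011·e^(−0.04·5.4)) − 14.695

12.8336 psi


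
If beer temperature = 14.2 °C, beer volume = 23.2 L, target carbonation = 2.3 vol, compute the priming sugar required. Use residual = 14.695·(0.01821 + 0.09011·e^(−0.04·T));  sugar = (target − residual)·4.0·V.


residual = 14.695·(0.01821 + 0.09011·e^(−0.04·14.2)) = 1.0179
sugar = (2.3 − 1.0179)·4.0·23.2

118.9747 g


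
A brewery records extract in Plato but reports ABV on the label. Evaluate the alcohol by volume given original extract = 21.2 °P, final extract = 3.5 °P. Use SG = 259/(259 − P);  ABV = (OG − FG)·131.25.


OG = 259/(259 − 21.2) = 1.0892
FG = 259/(259 − 3.5) = 1.0137
ABV = (1.0892 − 1.0137)·131.25

9.9031 % ABV


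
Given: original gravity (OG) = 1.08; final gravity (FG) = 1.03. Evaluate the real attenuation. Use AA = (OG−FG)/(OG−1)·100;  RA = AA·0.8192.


AA = (1.08 − 1.03)/(1.08 − 1)·100 = 62.5000
RA = 62.5000·0.8192

51.2000 %


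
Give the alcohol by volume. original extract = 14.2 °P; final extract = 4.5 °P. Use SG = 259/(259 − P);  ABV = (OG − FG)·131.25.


OG = 259/(259 − 14.2) = 1.0580
FG = 259/(259 − 4.5) = 1.0177
ABV = (1.0580 − 1.0177)·131.25

5.2926 % ABV


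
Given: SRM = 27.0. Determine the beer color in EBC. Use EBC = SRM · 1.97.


EBC = 27.0 · 1.97

53.1900 EBC


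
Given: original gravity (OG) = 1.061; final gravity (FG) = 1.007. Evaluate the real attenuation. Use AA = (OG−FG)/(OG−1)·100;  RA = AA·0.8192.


AA = (1.061 − 1.007)/(1.061 − 1)·100 = 88.5246
RA = 88.5246·0.8192

72.5193 %


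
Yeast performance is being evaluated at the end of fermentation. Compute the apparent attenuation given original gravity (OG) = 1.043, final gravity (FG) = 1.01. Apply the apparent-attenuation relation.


AA = (OG − FG)/(OG − 1) · 100
AA = (1.043 − 1.01)/(1.043 − 1) · 100

76.7442 %


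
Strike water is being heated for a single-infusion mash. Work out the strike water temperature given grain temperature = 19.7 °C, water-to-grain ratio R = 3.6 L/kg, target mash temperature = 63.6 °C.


T_strike = (0.41/R)·(T_mash − T_grain) + T_mash
T_strike = (0.41/3.6)·(63.6 − 19.7) + 63.6

68.5997 °C


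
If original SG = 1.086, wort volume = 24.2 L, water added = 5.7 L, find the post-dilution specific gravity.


SG_new = 1 + (SG_old − 1)·V_old/(V_old + V_water)
pts = (1.086 − 1)·1000·24.2/(24.2 + 5.7) = 69.6054
SG_new = 1 + 69.6054/1000

1.0696


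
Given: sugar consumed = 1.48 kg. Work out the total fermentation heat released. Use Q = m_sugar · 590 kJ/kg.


Q = 1.48 · 590

873.2000 kJ


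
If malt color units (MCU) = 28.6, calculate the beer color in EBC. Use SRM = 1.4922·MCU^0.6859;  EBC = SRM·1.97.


SRM = 1.4922·28.6^0.6859 = 14.8850
EBC = 14.8850·1.97

29.3234 EBC


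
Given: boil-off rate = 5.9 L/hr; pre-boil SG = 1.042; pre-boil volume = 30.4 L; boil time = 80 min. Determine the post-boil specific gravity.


V_post = V_pre − rate·(t/60);  SG_post = 1 + (SG_pre−1)·V_pre/V_post
V_post = 30.4 − 5.9·(80/60) = 22.5333
SG_post = 1 + (1.042 − 1)·30.4/22.5333

1.0567


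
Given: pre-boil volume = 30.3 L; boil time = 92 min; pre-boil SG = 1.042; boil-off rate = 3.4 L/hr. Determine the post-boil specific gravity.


V_post = V_pre − rate·(t/60);  SG_post = 1 + (SG_pre−1)·V_pre/V_post
V_post = 30.3 − 3.4·(92/60) = 25.0867
SG_post = 1 + (1.042 − 1)·30.3/25.0867

1.0507


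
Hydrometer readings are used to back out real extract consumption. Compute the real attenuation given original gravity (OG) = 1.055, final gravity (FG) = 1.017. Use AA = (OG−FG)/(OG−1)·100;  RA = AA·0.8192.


AA = (1.055 − 1.017)/(1.055 − 1)·100 = 69.0909
RA = 69.0909·0.8192

56.5993 %


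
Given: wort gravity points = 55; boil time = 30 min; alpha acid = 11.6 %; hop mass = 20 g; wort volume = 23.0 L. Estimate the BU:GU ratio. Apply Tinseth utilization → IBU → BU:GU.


U = 1.65·0.000125^(GP/1000)·(1−e^(−0.04t))/4.15;  IBU = (α/100)·m·U·1000/V;  BU:GU = IBU/GP
U = 1.65·0.000125^(55/1000)·(1−e^(−0.04·30))/4.15 = 0.1695
IBU = (11.6/100)·20·0.1695·1000/23.0 = 17.0955
BU:GU = 17.0955/55

0.3108


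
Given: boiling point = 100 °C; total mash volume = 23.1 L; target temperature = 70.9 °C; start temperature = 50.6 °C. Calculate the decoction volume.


V_dec = V_total·(T_target − T_start)/(T_boil − T_start)
V_dec = 23.1·(70.9 − 50.6)/(100 − 50.6)

9.4925 L


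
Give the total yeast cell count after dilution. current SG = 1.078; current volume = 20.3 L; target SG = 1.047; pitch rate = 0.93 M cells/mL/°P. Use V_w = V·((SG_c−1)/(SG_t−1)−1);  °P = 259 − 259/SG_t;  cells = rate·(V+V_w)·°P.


V_w = 20.3·((1.078−1)/(1.047−1)−1) = 13.3894
V_final = 20.3 + 13.3894 = 33.6894
°P = 259 − 259/1.047 = 11.6266
cells = 0.93·33.6894·11.6266

364.2727 billion cells


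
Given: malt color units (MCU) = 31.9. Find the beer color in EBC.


SRM = 1.4922·MCU^0.6859;  EBC = SRM·1.97
SRM = 1.4922·31.9^0.6859 = 16.0427
EBC = 16.0427·1.97

31.6041 EBC


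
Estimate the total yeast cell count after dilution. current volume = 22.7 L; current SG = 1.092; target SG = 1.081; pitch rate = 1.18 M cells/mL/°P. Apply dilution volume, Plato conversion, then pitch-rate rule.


V_w = V·((SG_c−1)/(SG_t−1)−1);  °P = 259 − 259/SG_t;  cells = rate·(V+V_w)·°P
V_w = 22.7·((1.092−1)/(1.081−1)−1) = 3.0827
V_final = 22.7 + 3.0827 = 25.7827
°P = 259 − 259/1.081 = 19.4070
cells = 1.18·25.7827·19.4070

590.4318 billion cells


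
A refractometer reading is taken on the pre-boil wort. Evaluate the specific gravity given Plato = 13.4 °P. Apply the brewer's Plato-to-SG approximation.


SG = 259/(259 − P)
SG = 259/(259 − 13.4)

1.0546


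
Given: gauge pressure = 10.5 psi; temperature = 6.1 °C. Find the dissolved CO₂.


vols = (P + 14.695)·(0.01821 + 0.09011·e^(−0.04·T))
vols = (10.5 + 14.695)·(0.01821 + 0.09011·e^(−0.04·6.1))

2.2376 volumes


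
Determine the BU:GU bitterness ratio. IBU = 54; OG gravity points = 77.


BU:GU = IBU / OG_points
BU:GU = 54 / 77

0.7013


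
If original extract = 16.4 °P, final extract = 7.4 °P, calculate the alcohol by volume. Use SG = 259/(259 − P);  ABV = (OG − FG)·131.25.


OG = 259/(259 − 16.4) = 1.0676
FG = 259/(259 − 7.4) = 1.0294
ABV = (1.0676 − 1.0294)·131.25

5.0123 % ABV


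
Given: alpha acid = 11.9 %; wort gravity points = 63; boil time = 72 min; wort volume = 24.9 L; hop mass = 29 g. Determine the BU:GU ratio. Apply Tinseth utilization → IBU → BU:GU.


U = 1.65·0.000125^(GP/1000)·(1−e^(−0.04t))/4.15;  IBU = (α/100)·m·U·1000/V;  BU:GU = IBU/GP
U = 1.65·0.000125^(63/1000)·(1−e^(−0.04·72))/4.15 = 0.2130
IBU = (11.9/100)·29·0.2130·1000/24.9 = 29.5255
BU:GU = 29.5255/63

0.4687


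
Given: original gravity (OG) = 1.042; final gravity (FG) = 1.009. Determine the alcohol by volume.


ABV = (OG − FG) · 131.25
ABV = (1.042 − 1.009) · 131.25

4.3313 % ABV


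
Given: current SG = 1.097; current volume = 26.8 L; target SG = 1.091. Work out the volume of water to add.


V_water = V·((SG_curr − 1)/(SG_target − 1) − 1)
V_water = 26.8·((1.097 − 1)/(1.091 − 1) − 1)

1.7670 L


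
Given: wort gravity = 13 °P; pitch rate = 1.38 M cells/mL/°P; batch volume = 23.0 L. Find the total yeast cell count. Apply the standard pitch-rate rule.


cells (billions) = rate · V_L · °P
cells = 1.38 · 23.0 · 13

412.6200 billion cells


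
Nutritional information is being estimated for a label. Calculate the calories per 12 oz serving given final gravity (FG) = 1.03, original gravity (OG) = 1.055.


ABW = (OG−FG)·131.25·0.79/FG;  °P = 259 − 259/SG (for OG→OE and FG→AE);  RE = 0.1808·OE + 0.8192·AE;  Cal = (6.9·ABW + 4·(RE−0.1))·FG·3.55
ABW = (1.055 − 1.03)·131.25·0.79/1.03 = 2.5167
OE = 259 − 259/1.055 = 13.5024 °P
AE = 259 − 259/1.03 = 7.5437 °P
RE = 0.1808·13.5024 + 0.8192·7.5437 = 8.6210 °P
Cal = (6.9·2.5167 + 4·(8.6210−0.1))·1.03·3.55

188.1241 kcal


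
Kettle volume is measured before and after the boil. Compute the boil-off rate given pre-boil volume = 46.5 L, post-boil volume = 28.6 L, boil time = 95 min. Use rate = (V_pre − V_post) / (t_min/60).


rate = (46.5 − 28.6) / (95/60)

11.3053 L/hr


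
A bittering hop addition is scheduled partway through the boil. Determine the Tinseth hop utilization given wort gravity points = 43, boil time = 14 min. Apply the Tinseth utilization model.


U = 1.65·0.000125^(GP/1000) · (1 − e^(−0.04·t))/4.15
bigness = 1.65·0.000125^(43/1000) = 1.1211
boil_factor = (1 − e^(−0.04·14))/4.15 = 0.1033
U = 1.1211 · 0.1033

0.1158


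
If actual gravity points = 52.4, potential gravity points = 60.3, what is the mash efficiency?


efficiency = actual / potential × 100
efficiency = 52.4 / 60.3 × 100

86.8988 %


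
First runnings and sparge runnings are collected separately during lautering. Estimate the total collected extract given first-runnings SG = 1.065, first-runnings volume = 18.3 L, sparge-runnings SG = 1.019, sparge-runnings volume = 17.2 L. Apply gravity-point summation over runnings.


total = Σ (SG_i − 1)·1000·V_i
first = (1.065 − 1)·1000·18.3 = 1189.5000
sparge = (1.019 − 1)·1000·17.2 = 326.8000
total = 1189.5000 + 326.8000

1516.3000 gravity·L


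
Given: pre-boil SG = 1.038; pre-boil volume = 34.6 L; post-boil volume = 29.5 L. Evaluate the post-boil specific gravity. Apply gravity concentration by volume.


SG_post = 1 + (SG_pre − 1)·V_pre/V_post
pts_pre = (1.038 − 1)·1000 = 38.0000
pts_post = 38.0000·34.6/29.5 = 44.5695
SG_post = 1 + 44.5695/1000

1.0446


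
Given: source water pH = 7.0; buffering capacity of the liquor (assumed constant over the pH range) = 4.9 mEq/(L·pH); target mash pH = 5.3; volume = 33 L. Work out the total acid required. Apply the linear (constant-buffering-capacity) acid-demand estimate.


acid = buffering capacity · (pH_source − pH_target) · V
acid = 4.9 · (7.0 − 5.3) · 33

274.8900 mEq


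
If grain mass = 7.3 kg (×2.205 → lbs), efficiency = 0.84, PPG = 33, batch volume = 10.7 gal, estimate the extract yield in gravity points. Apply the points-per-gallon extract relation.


points = lbs × PPG × eff / vol
lbs = 7.3 × 2.205 = 16.0965
points = 16.0965 × 33 × 0.84 / 10.7

41.7005 points


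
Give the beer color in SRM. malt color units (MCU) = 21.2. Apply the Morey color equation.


SRM = 1.4922 · MCU^0.6859
SRM = 1.4922 · 21.2^0.6859

12.1216 SRM


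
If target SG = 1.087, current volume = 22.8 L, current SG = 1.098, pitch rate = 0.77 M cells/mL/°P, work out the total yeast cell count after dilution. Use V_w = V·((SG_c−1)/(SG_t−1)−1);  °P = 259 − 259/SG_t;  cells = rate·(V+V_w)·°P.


V_w = 22.8·((1.098−1)/(1.087−1)−1) = 2.8828
V_final = 22.8 + 2.8828 = 25.6828
°P = 259 − 259/1.087 = 20.7295
cells = 0.77·25.6828·20.7295

409.9415 billion cells


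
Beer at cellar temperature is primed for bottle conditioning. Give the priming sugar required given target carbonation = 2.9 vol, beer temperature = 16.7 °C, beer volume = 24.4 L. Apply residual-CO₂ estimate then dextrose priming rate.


residual = 14.695·(0.01821 + 0.09011·e^(−0.04·T));  sugar = (target − residual)·4.0·V
residual = 14.695·(0.01821 + 0.09011·e^(−0.04·16.7)) = 0.9465
sugar = (2.9 − 0.9465)·4.0·24.4

190.6577 g


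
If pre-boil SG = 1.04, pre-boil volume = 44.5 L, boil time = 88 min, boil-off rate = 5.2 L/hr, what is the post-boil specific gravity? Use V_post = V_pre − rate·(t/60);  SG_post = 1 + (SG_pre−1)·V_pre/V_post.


V_post = 44.5 − 5.2·(88/60) = 36.8733
SG_post = 1 + (1.04 − 1)·44.5/36.8733

1.0483


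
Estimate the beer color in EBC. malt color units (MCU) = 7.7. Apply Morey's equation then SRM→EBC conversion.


SRM = 1.4922·MCU^0.6859;  EBC = SRM·1.97
SRM = 1.4922·7.7^0.6859 = 6.0516
EBC = 6.0516·1.97

11.9217 EBC


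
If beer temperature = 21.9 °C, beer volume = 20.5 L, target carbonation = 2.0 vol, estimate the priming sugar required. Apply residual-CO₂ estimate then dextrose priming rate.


residual = 14.695·(0.01821 + 0.09011·e^(−0.04·T));  sugar = (target − residual)·4.0·V
residual = 14.695·(0.01821 + 0.09011·e^(−0.04·21.9)) = 0.8190
sugar = (2.0 − 0.8190)·4.0·20.5

96.8388 g


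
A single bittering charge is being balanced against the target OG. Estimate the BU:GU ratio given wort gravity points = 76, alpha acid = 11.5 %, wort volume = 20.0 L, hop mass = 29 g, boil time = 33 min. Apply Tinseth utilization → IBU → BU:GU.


U = 1.65·0.000125^(GP/1000)·(1−e^(−0.04t))/4.15;  IBU = (α/100)·m·U·1000/V;  BU:GU = IBU/GP
U = 1.65·0.000125^(76/1000)·(1−e^(−0.04·33))/4.15 = 0.1472
IBU = (11.5/100)·29·0.1472·1000/20.0 = 24.5409
BU:GU = 24.5409/76

0.3229


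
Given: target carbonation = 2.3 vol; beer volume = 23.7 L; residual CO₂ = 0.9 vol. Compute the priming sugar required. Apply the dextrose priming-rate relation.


sugar = (target − residual)·4.0·V
sugar = (2.3 − 0.9)·4.0·23.7

132.7200 g


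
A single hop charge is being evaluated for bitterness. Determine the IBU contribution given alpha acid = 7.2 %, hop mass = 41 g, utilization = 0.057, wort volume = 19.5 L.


IBU = (α/100)·mass·U·1000 / V
IBU = (7.2/100)·41·0.057·1000 / 19.5

8.6289 IBU


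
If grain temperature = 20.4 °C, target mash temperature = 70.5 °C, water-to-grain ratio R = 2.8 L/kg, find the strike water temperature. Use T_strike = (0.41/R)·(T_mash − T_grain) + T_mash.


T_strike = (0.41/2.8)·(70.5 − 20.4) + 70.5

77.8361 °C


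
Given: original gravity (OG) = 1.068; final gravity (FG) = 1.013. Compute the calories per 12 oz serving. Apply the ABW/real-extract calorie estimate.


ABW = (OG−FG)·131.25·0.79/FG;  °P = 259 − 259/SG (for OG→OE and FG→AE);  RE = 0.1808·OE + 0.8192·AE;  Cal = (6.9·ABW + 4·(RE−0.1))·FG·3.55
ABW = (1.068 − 1.013)·131.25·0.79/1.013 = 5.6296
OE = 259 − 259/1.068 = 16.4906 °P
AE = 259 − 259/1.013 = 3.3238 °P
RE = 0.1808·16.4906 + 0.8192·3.3238 = 5.7044 °P
Cal = (6.9·5.6296 + 4·(5.7044−0.1))·1.013·3.55

220.3068 kcal


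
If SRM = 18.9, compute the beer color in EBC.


EBC = SRM · 1.97
EBC = 18.9 · 1.97

37.2330 EBC


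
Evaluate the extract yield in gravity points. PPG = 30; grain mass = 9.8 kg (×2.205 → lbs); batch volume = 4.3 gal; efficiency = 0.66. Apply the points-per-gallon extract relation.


points = lbs × PPG × eff / vol
lbs = 9.8 × 2.205 = 21.6090
points = 21.6090 × 30 × 0.66 / 4.3

99.5019 points


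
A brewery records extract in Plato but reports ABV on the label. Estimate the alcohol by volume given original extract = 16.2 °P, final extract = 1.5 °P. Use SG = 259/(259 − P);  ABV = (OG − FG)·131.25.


OG = 259/(259 − 16.2) = 1.0667
FG = 259/(259 − 1.5) = 1.0058
ABV = (1.0667 − 1.0058)·131.25

7.9926 % ABV


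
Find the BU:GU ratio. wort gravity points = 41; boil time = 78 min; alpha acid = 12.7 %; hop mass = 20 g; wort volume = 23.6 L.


U = 1.65·0.000125^(GP/1000)·(1−e^(−0.04t))/4.15;  IBU = (α/100)·m·U·1000/V;  BU:GU = IBU/GP
U = 1.65·0.000125^(41/1000)·(1−e^(−0.04·78))/4.15 = 0.2629
IBU = (12.7/100)·20·0.2629·1000/23.6 = 28.2955
BU:GU = 28.2955/41

0.6901


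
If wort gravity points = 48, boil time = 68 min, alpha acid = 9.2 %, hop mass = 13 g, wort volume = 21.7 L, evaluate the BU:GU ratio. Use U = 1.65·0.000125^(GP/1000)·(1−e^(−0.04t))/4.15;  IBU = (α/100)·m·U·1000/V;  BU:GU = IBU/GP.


U = 1.65·0.000125^(48/1000)·(1−e^(−0.04·68))/4.15 = 0.2413
IBU = (9.2/100)·13·0.2413·1000/21.7 = 13.2973
BU:GU = 13.2973/48

0.2770


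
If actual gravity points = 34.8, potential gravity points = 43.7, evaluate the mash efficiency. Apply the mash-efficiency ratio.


efficiency = actual / potential × 100
efficiency = 34.8 / 43.7 × 100

79.6339 %


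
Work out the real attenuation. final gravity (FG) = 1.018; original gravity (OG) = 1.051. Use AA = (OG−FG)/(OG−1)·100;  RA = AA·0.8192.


AA = (1.051 − 1.018)/(1.051 − 1)·100 = 64.7059
RA = 64.7059·0.8192

53.0071 %


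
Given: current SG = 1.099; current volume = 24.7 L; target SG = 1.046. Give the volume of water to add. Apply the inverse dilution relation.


V_water = V·((SG_curr − 1)/(SG_target − 1) − 1)
V_water = 24.7·((1.099 − 1)/(1.046 − 1) − 1)

28.4587 L


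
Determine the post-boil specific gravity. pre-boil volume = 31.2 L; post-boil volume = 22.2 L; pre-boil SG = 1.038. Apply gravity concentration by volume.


SG_post = 1 + (SG_pre − 1)·V_pre/V_post
pts_pre = (1.038 − 1)·1000 = 38.0000
pts_post = 38.0000·31.2/22.2 = 53.4054
SG_post = 1 + 53.4054/1000

1.0534


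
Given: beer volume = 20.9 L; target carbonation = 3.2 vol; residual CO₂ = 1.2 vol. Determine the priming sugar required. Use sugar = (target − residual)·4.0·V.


sugar = (3.2 − 1.2)·4.0·20.9

167.2000 g


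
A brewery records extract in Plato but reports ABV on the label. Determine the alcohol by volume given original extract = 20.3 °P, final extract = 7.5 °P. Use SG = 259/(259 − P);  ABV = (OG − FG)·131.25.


OG = 259/(259 − 20.3) = 1.0850
FG = 259/(259 − 7.5) = 1.0298
ABV = (1.0850 − 1.0298)·131.25

7.2480 % ABV


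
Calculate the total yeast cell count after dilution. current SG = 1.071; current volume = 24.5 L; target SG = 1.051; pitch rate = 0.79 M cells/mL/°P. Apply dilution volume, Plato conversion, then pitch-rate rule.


V_w = V·((SG_c−1)/(SG_t−1)−1);  °P = 259 − 259/SG_t;  cells = rate·(V+V_w)·°P
V_w = 24.5·((1.071−1)/(1.051−1)−1) = 9.6078
V_final = 24.5 + 9.6078 = 34.1078
°P = 259 − 259/1.051 = 12.5680
cells = 0.79·34.1078·12.5680

338.6480 billion cells


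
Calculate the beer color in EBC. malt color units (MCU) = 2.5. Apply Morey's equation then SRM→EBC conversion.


SRM = 1.4922·MCU^0.6859;  EBC = SRM·1.97
SRM = 1.4922·2.5^0.6859 = 2.7975
EBC = 2.7975·1.97

5.5111 EBC


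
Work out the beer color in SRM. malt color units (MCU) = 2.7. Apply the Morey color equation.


SRM = 1.4922 · MCU^0.6859
SRM = 1.4922 · 2.7^0.6859

2.9492 SRM


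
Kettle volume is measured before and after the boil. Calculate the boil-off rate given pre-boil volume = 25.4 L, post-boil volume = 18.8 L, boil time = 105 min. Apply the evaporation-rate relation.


rate = (V_pre − V_post) / (t_min/60)
rate = (25.4 − 18.8) / (105/60)

3.7714 L/hr


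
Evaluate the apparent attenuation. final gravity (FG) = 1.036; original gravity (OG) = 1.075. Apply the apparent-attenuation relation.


AA = (OG − FG)/(OG − 1) · 100
AA = (1.075 − 1.036)/(1.075 − 1) · 100

52.0000 %


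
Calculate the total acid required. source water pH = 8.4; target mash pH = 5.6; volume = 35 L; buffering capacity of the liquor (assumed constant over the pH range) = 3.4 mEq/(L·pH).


acid = buffering capacity · (pH_source − pH_target) · V
acid = 3.4 · (8.4 − 5.6) · 35

333.2000 mEq


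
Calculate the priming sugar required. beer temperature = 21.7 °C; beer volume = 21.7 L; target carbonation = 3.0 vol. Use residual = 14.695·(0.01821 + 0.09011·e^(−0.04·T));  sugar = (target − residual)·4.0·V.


residual = 14.695·(0.01821 + 0.09011·e^(−0.04·21.7)) = 0.8235
sugar = (3.0 − 0.8235)·4.0·21.7

188.9230 g


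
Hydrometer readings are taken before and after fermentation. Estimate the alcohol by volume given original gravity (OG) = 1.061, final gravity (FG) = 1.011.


ABV = (OG − FG) · 131.25
ABV = (1.061 − 1.011) · 131.25

6.5625 % ABV


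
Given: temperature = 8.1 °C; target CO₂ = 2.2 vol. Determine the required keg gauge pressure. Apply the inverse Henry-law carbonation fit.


psi = vols/(0.01821 + 0.09011·e^(−0.04·T)) − 14.695
psi = 2.2/(0.01821 + 0.09011·e^(−0.04·8.1)) − 14.695

11.6896 psi


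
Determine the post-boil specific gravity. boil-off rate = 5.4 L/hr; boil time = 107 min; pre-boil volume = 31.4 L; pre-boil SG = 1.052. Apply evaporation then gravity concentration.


V_post = V_pre − rate·(t/60);  SG_post = 1 + (SG_pre−1)·V_pre/V_post
V_post = 31.4 − 5.4·(107/60) = 21.7700
SG_post = 1 + (1.052 − 1)·31.4/21.7700

1.0750


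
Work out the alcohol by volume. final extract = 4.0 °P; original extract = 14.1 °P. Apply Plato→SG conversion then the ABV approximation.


SG = 259/(259 − P);  ABV = (OG − FG)·131.25
OG = 259/(259 − 14.1) = 1.0576
FG = 259/(259 − 4.0) = 1.0157
ABV = (1.0576 − 1.0157)·131.25

5.4978 % ABV


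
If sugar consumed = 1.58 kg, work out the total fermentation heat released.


Q = m_sugar · 590 kJ/kg
Q = 1.58 · 590

932.2000 kJ


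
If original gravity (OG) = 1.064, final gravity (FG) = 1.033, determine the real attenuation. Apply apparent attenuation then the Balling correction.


AA = (OG−FG)/(OG−1)·100;  RA = AA·0.8192
AA = (1.064 − 1.033)/(1.064 − 1)·100 = 48.4375
RA = 48.4375·0.8192

39.6800 %


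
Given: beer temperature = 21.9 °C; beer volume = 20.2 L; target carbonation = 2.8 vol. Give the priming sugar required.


residual = 14.695·(0.01821 + 0.09011·e^(−0.04·T));  sugar = (target − residual)·4.0·V
residual = 14.695·(0.01821 + 0.09011·e^(−0.04·21.9)) = 0.8190
sugar = (2.8 − 0.8190)·4.0·20.2

160.0617 g


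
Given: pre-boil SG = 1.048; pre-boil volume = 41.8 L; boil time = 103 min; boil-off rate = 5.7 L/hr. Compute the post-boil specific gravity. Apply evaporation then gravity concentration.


V_post = V_pre − rate·(t/60);  SG_post = 1 + (SG_pre−1)·V_pre/V_post
V_post = 41.8 − 5.7·(103/60) = 32.0150
SG_post = 1 + (1.048 − 1)·41.8/32.0150

1.0627


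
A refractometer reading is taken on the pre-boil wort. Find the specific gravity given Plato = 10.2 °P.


SG = 259/(259 − P)
SG = 259/(259 − 10.2)

1.0410


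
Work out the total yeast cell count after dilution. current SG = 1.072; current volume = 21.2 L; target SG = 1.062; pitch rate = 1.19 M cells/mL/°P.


V_w = V·((SG_c−1)/(SG_t−1)−1);  °P = 259 − 259/SG_t;  cells = rate·(V+V_w)·°P
V_w = 21.2·((1.072−1)/(1.062−1)−1) = 3.4194
V_final = 21.2 + 3.4194 = 24.6194
°P = 259 − 259/1.062 = 15.1205
cells = 1.19·24.6194·15.1205

442.9866 billion cells


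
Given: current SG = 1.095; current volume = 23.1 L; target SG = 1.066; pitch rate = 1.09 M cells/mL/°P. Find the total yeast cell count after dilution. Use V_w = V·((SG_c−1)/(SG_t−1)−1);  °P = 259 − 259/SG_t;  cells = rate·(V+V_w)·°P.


V_w = 23.1·((1.095−1)/(1.066−1)−1) = 10.1500
V_final = 23.1 + 10.1500 = 33.2500
°P = 259 − 259/1.066 = 16.0356
cells = 1.09·33.2500·16.0356

581.1719 billion cells


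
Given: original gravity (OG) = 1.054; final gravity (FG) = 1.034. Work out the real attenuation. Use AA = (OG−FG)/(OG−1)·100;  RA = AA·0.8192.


AA = (1.054 − 1.034)/(1.054 − 1)·100 = 37.0370
RA = 37.0370·0.8192

30.3407 %


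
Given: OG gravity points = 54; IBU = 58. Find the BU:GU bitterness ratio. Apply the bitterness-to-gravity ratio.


BU:GU = IBU / OG_points
BU:GU = 58 / 54

1.0741


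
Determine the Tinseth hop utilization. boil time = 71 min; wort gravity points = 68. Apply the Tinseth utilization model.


U = 1.65·0.000125^(GP/1000) · (1 − e^(−0.04·t))/4.15
bigness = 1.65·0.000125^(68/1000) = 0.8955
boil_factor = (1 − e^(−0.04·71))/4.15 = 0.2269
U = 0.8955 · 0.2269

0.2032


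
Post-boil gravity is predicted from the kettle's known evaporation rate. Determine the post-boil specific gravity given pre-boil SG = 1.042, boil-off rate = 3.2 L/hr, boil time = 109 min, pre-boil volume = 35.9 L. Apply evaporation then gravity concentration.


V_post = V_pre − rate·(t/60);  SG_post = 1 + (SG_pre−1)·V_pre/V_post
V_post = 35.9 − 3.2·(109/60) = 30.0867
SG_post = 1 + (1.042 − 1)·35.9/30.0867

1.0501


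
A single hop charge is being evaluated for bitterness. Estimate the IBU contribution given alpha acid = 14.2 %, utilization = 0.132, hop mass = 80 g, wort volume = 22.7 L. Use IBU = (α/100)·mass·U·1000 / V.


IBU = (14.2/100)·80·0.132·1000 / 22.7

66.0581 IBU
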